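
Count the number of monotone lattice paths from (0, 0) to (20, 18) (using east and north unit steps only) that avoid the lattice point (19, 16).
Number of paths = 21398213760

Total paths from (0, 0) to (20, 18): C(38, 20) = 33578000610. Paths through (19, 16): (paths (0, 0) → (19, 16)) × (paths (19, 16) → (20, 18)) = C(35, 19) · C(3, 1) = 4059928950 · 3 = 12179786850. Avoidance count = 33578000610 − 12179786850 = 21398213760.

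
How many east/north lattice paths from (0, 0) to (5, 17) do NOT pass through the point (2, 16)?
Number of paths = 25722

Total paths from (0, 0) to (5, 17): C(22, 5) = 26334. Paths through (2, 16): (paths (0, 0) → (2, 16)) × (paths (2, 16) → (5, 17)) = C(18, 2) · C(4, 3) = 153 · 4 = 612. Avoidance count = 26334 − 612 = 25722.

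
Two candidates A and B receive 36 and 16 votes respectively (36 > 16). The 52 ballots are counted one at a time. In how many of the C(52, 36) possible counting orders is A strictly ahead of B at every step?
Strict-lead orderings = 3985844039275

Total orderings of the 52 votes with 36 for A: C(52, 36) = 10363194502115. By the Bertrand ballot formula (Cycle Lemma / reflection principle), the number of orderings in which A is strictly ahead of B throughout is (p − q)/(p + q) · C(p + q, p) = (36 − 16)/(36 + 16) · 10363194502115 = 3985844039275.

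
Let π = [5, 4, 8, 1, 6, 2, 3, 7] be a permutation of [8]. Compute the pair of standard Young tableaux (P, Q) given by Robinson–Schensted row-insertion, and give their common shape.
P = [1, 2, 3, 7] / [4, 6] / [5, 8];  Q = [1, 3, 7, 8] / [2, 5] / [4, 6];  common shape = (4, 2, 2)

Row-insert the values π_1, π_2, … into P one at a time, bumping the leftmost entry strictly greater than the inserted value down to the next row. The recording tableau Q records, in position (i, j), the step at which that cell was added to P.
  Insert 5 (step 1): P = [5];  Q = [1]
  Insert 4 (step 2): P = [4] / [5];  Q = [1] / [2]
  Insert 8 (step 3): P = [4, 8] / [5];  Q = [1, 3] / [2]
  Insert 1 (step 4): P = [1, 8] / [4] / [5];  Q = [1, 3] / [2] / [4]
  Insert 6 (step 5): P = [1, 6] / [4, 8] / [5];  Q = [1, 3] / [2, 5] / [4]
  Insert 2 (step 6): P = [1, 2] / [4, 6] / [5, 8];  Q = [1, 3] / [2, 5] / [4, 6]
  Insert 3 (step 7): P = [1, 2, 3] / [4, 6] / [5, 8];  Q = [1, 3, 7] / [2, 5] / [4, 6]
  Insert 7 (step 8): P = [1, 2, 3, 7] / [4, 6] / [5, 8];  Q = [1, 3, 7, 8] / [2, 5] / [4, 6]
Final shape: (4, 2, 2).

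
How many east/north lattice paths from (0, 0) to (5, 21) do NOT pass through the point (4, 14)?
Number of paths = 41300

Total paths from (0, 0) to (5, 21): C(26, 5) = 65780. Paths through (4, 14): (paths (0, 0) → (4, 14)) × (paths (4, 14) → (5, 21)) = C(18, 4) · C(8, 1) = 3060 · 8 = 24480. Avoidance count = 65780 − 24480 = 41300.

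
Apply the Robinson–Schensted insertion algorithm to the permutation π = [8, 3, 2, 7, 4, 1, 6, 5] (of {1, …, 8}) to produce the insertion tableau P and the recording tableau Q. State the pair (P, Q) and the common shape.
P = [1, 4, 5] / [2, 6] / [3, 7] / [8];  Q = [1, 4, 7] / [2, 5] / [3, 8] / [6];  common shape = (3, 2, 2, 1)

Row-insert the values π_1, π_2, … into P one at a time, bumping the leftmost entry strictly greater than the inserted value down to the next row. The recording tableau Q records, in position (i, j), the step at which that cell was added to P.
  Insert 8 (step 1): P = [8];  Q = [1]
  Insert 3 (step 2): P = [3] / [8];  Q = [1] / [2]
  Insert 2 (step 3): P = [2] / [3] / [8];  Q = [1] / [2] / [3]
  Insert 7 (step 4): P = [2, 7] / [3] / [8];  Q = [1, 4] / [2] / [3]
  Insert 4 (step 5): P = [2, 4] / [3, 7] / [8];  Q = [1, 4] / [2, 5] / [3]
  Insert 1 (step 6): P = [1, 4] / [2, 7] / [3] / [8];  Q = [1, 4] / [2, 5] / [3] / [6]
  Insert 6 (step 7): P = [1, 4, 6] / [2, 7] / [3] / [8];  Q = [1, 4, 7] / [2, 5] / [3] / [6]
  Insert 5 (step 8): P = [1, 4, 5] / [2, 6] / [3, 7] / [8];  Q = [1, 4, 7] / [2, 5] / [3, 8] / [6]
Final shape: (3, 2, 2, 1).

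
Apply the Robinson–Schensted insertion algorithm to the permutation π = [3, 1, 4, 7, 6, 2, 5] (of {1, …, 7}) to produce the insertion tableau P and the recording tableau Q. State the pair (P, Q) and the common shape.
P = [1, 2, 5] / [3, 4, 6] / [7];  Q = [1, 3, 4] / [2, 5, 7] / [6];  common shape = (3, 3, 1)

Row-insert the values π_1, π_2, … into P one at a time, bumping the leftmost entry strictly greater than the inserted value down to the next row. The recording tableau Q records, in position (i, j), the step at which that cell was added to P.
  Insert 3 (step 1): P = [3];  Q = [1]
  Insert 1 (step 2): P = [1] / [3];  Q = [1] / [2]
  Insert 4 (step 3): P = [1, 4] / [3];  Q = [1, 3] / [2]
  Insert 7 (step 4): P = [1, 4, 7] / [3];  Q = [1, 3, 4] / [2]
  Insert 6 (step 5): P = [1, 4, 6] / [3, 7];  Q = [1, 3, 4] / [2, 5]
  Insert 2 (step 6): P = [1, 2, 6] / [3, 4] / [7];  Q = [1, 3, 4] / [2, 5] / [6]
  Insert 5 (step 7): P = [1, 2, 5] / [3, 4, 6] / [7];  Q = [1, 3, 4] / [2, 5, 7] / [6]
Final shape: (3, 3, 1).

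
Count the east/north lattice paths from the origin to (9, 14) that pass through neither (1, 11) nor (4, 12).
Number of paths = 777998

Inclusion–exclusion. Total paths: C(23, 9) = 817190. Through P₁: C(12, 1)·C(11, 8) = 1980. Through P₂: C(16, 4)·C(7, 5) = 38220. Since P₁ is strictly southwest of P₂, a monotone path through both must visit P₁ then P₂; paths through both = C(12, 1)·C(4, 3)·C(7, 5) = 1008. Avoid both = 817190 − 1980 − 38220 + 1008 = 777998.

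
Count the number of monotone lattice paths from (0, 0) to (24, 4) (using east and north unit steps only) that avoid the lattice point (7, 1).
Number of paths = 11355

Total paths from (0, 0) to (24, 4): C(28, 24) = 20475. Paths through (7, 1): (paths (0, 0) → (7, 1)) × (paths (7, 1) → (24, 4)) = C(8, 7) · C(20, 17) = 8 · 1140 = 9120. Avoidance count = 20475 − 9120 = 11355.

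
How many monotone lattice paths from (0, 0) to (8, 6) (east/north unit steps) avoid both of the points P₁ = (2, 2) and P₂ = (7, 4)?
Number of paths = 1131

Inclusion–exclusion. Total paths: C(14, 8) = 3003. Through P₁: C(4, 2)·C(10, 6) = 1260. Through P₂: C(11, 7)·C(3, 1) = 990. Since P₁ is strictly southwest of P₂, a monotone path through both must visit P₁ then P₂; paths through both = C(4, 2)·C(7, 5)·C(3, 1) = 378. Avoid both = 3003 − 1260 − 990 + 378 = 1131.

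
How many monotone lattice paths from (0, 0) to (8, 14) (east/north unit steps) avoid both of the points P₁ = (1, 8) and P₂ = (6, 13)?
Number of paths = 229734

Inclusion–exclusion. Total paths: C(22, 8) = 319770. Through P₁: C(9, 1)·C(13, 7) = 15444. Through P₂: C(19, 6)·C(3, 2) = 81396. Since P₁ is strictly southwest of P₂, a monotone path through both must visit P₁ then P₂; paths through both = C(9, 1)·C(10, 5)·C(3, 2) = 6804. Avoid both = 319770 − 15444 − 81396 + 6804 = 229734.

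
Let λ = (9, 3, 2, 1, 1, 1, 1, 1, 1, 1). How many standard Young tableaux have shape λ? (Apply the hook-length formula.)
# SYT of shape (9, 3, 2, 1, 1, 1, 1, 1, 1, 1) = 32920160

Hook-length formula: f^λ = n! / Π hook(c), product over all cells c of the Young diagram. For λ = (9, 3, 2, 1, 1, 1, 1, 1, 1, 1), n = 21 boxes. Hook lengths by row (left-to-right, top-to-bottom): [18, 10, 8, 6, 5, 4, 3, 2, 1]; [11, 3, 1]; [9, 1]; [7]; [6]; [5]; [4]; [3]; [2]; [1]. Product of hooks = 1551965184000. So f^λ = 21! / 1551965184000 = 51090942171709440000 / 1551965184000 = 32920160.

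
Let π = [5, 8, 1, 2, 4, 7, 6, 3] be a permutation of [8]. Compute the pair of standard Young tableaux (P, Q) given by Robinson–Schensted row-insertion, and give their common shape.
P = [1, 2, 3, 6] / [4, 7] / [5] / [8];  Q = [1, 2, 5, 6] / [3, 4] / [7] / [8];  common shape = (4, 2, 1, 1)

Row-insert the values π_1, π_2, … into P one at a time, bumping the leftmost entry strictly greater than the inserted value down to the next row. The recording tableau Q records, in position (i, j), the step at which that cell was added to P.
  Insert 5 (step 1): P = [5];  Q = [1]
  Insert 8 (step 2): P = [5, 8];  Q = [1, 2]
  Insert 1 (step 3): P = [1, 8] / [5];  Q = [1, 2] / [3]
  Insert 2 (step 4): P = [1, 2] / [5, 8];  Q = [1, 2] / [3, 4]
  Insert 4 (step 5): P = [1, 2, 4] / [5, 8];  Q = [1, 2, 5] / [3, 4]
  Insert 7 (step 6): P = [1, 2, 4, 7] / [5, 8];  Q = [1, 2, 5, 6] / [3, 4]
  Insert 6 (step 7): P = [1, 2, 4, 6] / [5, 7] / [8];  Q = [1, 2, 5, 6] / [3, 4] / [7]
  Insert 3 (step 8): P = [1, 2, 3, 6] / [4, 7] / [5] / [8];  Q = [1, 2, 5, 6] / [3, 4] / [7] / [8]
Final shape: (4, 2, 1, 1).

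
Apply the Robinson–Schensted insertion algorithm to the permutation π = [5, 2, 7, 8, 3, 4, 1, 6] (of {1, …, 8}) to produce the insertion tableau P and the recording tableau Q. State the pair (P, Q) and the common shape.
P = [1, 3, 4, 6] / [2, 7, 8] / [5];  Q = [1, 3, 4, 8] / [2, 5, 6] / [7];  common shape = (4, 3, 1)

Row-insert the values π_1, π_2, … into P one at a time, bumping the leftmost entry strictly greater than the inserted value down to the next row. The recording tableau Q records, in position (i, j), the step at which that cell was added to P.
  Insert 5 (step 1): P = [5];  Q = [1]
  Insert 2 (step 2): P = [2] / [5];  Q = [1] / [2]
  Insert 7 (step 3): P = [2, 7] / [5];  Q = [1, 3] / [2]
  Insert 8 (step 4): P = [2, 7, 8] / [5];  Q = [1, 3, 4] / [2]
  Insert 3 (step 5): P = [2, 3, 8] / [5, 7];  Q = [1, 3, 4] / [2, 5]
  Insert 4 (step 6): P = [2, 3, 4] / [5, 7, 8];  Q = [1, 3, 4] / [2, 5, 6]
  Insert 1 (step 7): P = [1, 3, 4] / [2, 7, 8] / [5];  Q = [1, 3, 4] / [2, 5, 6] / [7]
  Insert 6 (step 8): P = [1, 3, 4, 6] / [2, 7, 8] / [5];  Q = [1, 3, 4, 8] / [2, 5, 6] / [7]
Final shape: (4, 3, 1).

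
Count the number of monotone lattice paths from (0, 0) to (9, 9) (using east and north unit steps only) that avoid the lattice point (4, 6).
Number of paths = 36860

Total paths from (0, 0) to (9, 9): C(18, 9) = 48620. Paths through (4, 6): (paths (0, 0) → (4, 6)) × (paths (4, 6) → (9, 9)) = C(10, 4) · C(8, 5) = 210 · 56 = 11760. Avoidance count = 48620 − 11760 = 36860.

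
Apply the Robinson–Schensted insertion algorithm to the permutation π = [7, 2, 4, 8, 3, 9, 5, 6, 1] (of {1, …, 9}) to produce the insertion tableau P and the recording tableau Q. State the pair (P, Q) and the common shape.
P = [1, 3, 5, 6] / [2, 8, 9] / [4] / [7];  Q = [1, 3, 4, 6] / [2, 7, 8] / [5] / [9];  common shape = (4, 3, 1, 1)

Row-insert the values π_1, π_2, … into P one at a time, bumping the leftmost entry strictly greater than the inserted value down to the next row. The recording tableau Q records, in position (i, j), the step at which that cell was added to P.
  Insert 7 (step 1): P = [7];  Q = [1]
  Insert 2 (step 2): P = [2] / [7];  Q = [1] / [2]
  Insert 4 (step 3): P = [2, 4] / [7];  Q = [1, 3] / [2]
  Insert 8 (step 4): P = [2, 4, 8] / [7];  Q = [1, 3, 4] / [2]
  Insert 3 (step 5): P = [2, 3, 8] / [4] / [7];  Q = [1, 3, 4] / [2] / [5]
  Insert 9 (step 6): P = [2, 3, 8, 9] / [4] / [7];  Q = [1, 3, 4, 6] / [2] / [5]
  Insert 5 (step 7): P = [2, 3, 5, 9] / [4, 8] / [7];  Q = [1, 3, 4, 6] / [2, 7] / [5]
  Insert 6 (step 8): P = [2, 3, 5, 6] / [4, 8, 9] / [7];  Q = [1, 3, 4, 6] / [2, 7, 8] / [5]
  Insert 1 (step 9): P = [1, 3, 5, 6] / [2, 8, 9] / [4] / [7];  Q = [1, 3, 4, 6] / [2, 7, 8] / [5] / [9]
Final shape: (4, 3, 1, 1).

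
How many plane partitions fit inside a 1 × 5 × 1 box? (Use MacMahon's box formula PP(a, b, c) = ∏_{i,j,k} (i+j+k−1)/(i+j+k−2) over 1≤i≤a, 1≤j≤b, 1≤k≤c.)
PP(1, 5, 1) = 6

Evaluate the triple product over i = 1..1, j = 1..5, k = 1..1. The factors are (2/1) · (3/2) · (4/3) · (5/4) · (6/5). The numerators and denominators telescope so the product is an integer; carrying out the multiplication exactly gives PP(1, 5, 1) = 6.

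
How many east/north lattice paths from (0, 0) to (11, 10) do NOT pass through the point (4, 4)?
Number of paths = 232596

Total paths from (0, 0) to (11, 10): C(21, 11) = 352716. Paths through (4, 4): (paths (0, 0) → (4, 4)) × (paths (4, 4) → (11, 10)) = C(8, 4) · C(13, 7) = 70 · 1716 = 120120. Avoidance count = 352716 − 120120 = 232596.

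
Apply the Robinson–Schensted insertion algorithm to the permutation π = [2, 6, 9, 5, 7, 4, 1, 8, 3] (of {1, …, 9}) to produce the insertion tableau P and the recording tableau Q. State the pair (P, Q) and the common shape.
P = [1, 3, 7, 8] / [2, 4] / [5, 9] / [6];  Q = [1, 2, 3, 8] / [4, 5] / [6, 9] / [7];  common shape = (4, 2, 2, 1)

Row-insert the values π_1, π_2, … into P one at a time, bumping the leftmost entry strictly greater than the inserted value down to the next row. The recording tableau Q records, in position (i, j), the step at which that cell was added to P.
  Insert 2 (step 1): P = [2];  Q = [1]
  Insert 6 (step 2): P = [2, 6];  Q = [1, 2]
  Insert 9 (step 3): P = [2, 6, 9];  Q = [1, 2, 3]
  Insert 5 (step 4): P = [2, 5, 9] / [6];  Q = [1, 2, 3] / [4]
  Insert 7 (step 5): P = [2, 5, 7] / [6, 9];  Q = [1, 2, 3] / [4, 5]
  Insert 4 (step 6): P = [2, 4, 7] / [5, 9] / [6];  Q = [1, 2, 3] / [4, 5] / [6]
  Insert 1 (step 7): P = [1, 4, 7] / [2, 9] / [5] / [6];  Q = [1, 2, 3] / [4, 5] / [6] / [7]
  Insert 8 (step 8): P = [1, 4, 7, 8] / [2, 9] / [5] / [6];  Q = [1, 2, 3, 8] / [4, 5] / [6] / [7]
  Insert 3 (step 9): P = [1, 3, 7, 8] / [2, 4] / [5, 9] / [6];  Q = [1, 2, 3, 8] / [4, 5] / [6, 9] / [7]
Final shape: (4, 2, 2, 1).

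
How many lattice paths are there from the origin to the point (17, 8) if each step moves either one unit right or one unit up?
Number of paths = 1081575

A monotone lattice path from (0, 0) to (17, 8) consists of 17 east steps and 8 north steps in some order, so it is determined by which 17 of the 25 steps are east. The count is C(25, 17) = 1081575.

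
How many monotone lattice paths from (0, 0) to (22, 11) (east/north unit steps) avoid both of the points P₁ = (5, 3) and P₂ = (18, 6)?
Number of paths = 119960784

Inclusion–exclusion. Total paths: C(33, 22) = 193536720. Through P₁: C(8, 5)·C(25, 17) = 60568200. Through P₂: C(24, 18)·C(9, 4) = 16959096. Since P₁ is strictly southwest of P₂, a monotone path through both must visit P₁ then P₂; paths through both = C(8, 5)·C(16, 13)·C(9, 4) = 3951360. Avoid both = 193536720 − 60568200 − 16959096 + 3951360 = 119960784.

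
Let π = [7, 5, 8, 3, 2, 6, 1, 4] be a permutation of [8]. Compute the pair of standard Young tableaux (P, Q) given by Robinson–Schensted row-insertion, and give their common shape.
P = [1, 4] / [2, 6] / [3, 8] / [5] / [7];  Q = [1, 3] / [2, 6] / [4, 8] / [5] / [7];  common shape = (2, 2, 2, 1, 1)

Row-insert the values π_1, π_2, … into P one at a time, bumping the leftmost entry strictly greater than the inserted value down to the next row. The recording tableau Q records, in position (i, j), the step at which that cell was added to P.
  Insert 7 (step 1): P = [7];  Q = [1]
  Insert 5 (step 2): P = [5] / [7];  Q = [1] / [2]
  Insert 8 (step 3): P = [5, 8] / [7];  Q = [1, 3] / [2]
  Insert 3 (step 4): P = [3, 8] / [5] / [7];  Q = [1, 3] / [2] / [4]
  Insert 2 (step 5): P = [2, 8] / [3] / [5] / [7];  Q = [1, 3] / [2] / [4] / [5]
  Insert 6 (step 6): P = [2, 6] / [3, 8] / [5] / [7];  Q = [1, 3] / [2, 6] / [4] / [5]
  Insert 1 (step 7): P = [1, 6] / [2, 8] / [3] / [5] / [7];  Q = [1, 3] / [2, 6] / [4] / [5] / [7]
  Insert 4 (step 8): P = [1, 4] / [2, 6] / [3, 8] / [5] / [7];  Q = [1, 3] / [2, 6] / [4, 8] / [5] / [7]
Final shape: (2, 2, 2, 1, 1).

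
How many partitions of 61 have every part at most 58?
p(61, parts ≤ 58) = 1121501

Use the recurrence p(n, m) = p(n, m−1) + p(n−m, m): either the largest part is < m (count p(n, m−1)) or the largest part is exactly m (remove one copy of m, count p(n−m, m)). With p(0, ·) = 1 this gives p(61, parts ≤ 58) = 1121501. (By conjugating Young diagrams, this also counts partitions of 61 into at most 58 parts.)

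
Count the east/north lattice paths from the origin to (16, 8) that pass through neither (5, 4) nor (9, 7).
Number of paths = 507241

Inclusion–exclusion. Total paths: C(24, 16) = 735471. Through P₁: C(9, 5)·C(15, 11) = 171990. Through P₂: C(16, 9)·C(8, 7) = 91520. Since P₁ is strictly southwest of P₂, a monotone path through both must visit P₁ then P₂; paths through both = C(9, 5)·C(7, 4)·C(8, 7) = 35280. Avoid both = 735471 − 171990 − 91520 + 35280 = 507241.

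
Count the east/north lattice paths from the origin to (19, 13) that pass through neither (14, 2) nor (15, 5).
Number of paths = 339412560

Inclusion–exclusion. Total paths: C(32, 19) = 347373600. Through P₁: C(16, 14)·C(16, 5) = 524160. Through P₂: C(20, 15)·C(12, 4) = 7674480. Since P₁ is strictly southwest of P₂, a monotone path through both must visit P₁ then P₂; paths through both = C(16, 14)·C(4, 1)·C(12, 4) = 237600. Avoid both = 347373600 − 524160 − 7674480 + 237600 = 339412560.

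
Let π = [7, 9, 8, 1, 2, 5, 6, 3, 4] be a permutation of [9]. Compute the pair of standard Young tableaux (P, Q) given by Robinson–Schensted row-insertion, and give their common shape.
P = [1, 2, 3, 4] / [5, 6] / [7, 8] / [9];  Q = [1, 2, 6, 7] / [3, 5] / [4, 9] / [8];  common shape = (4, 2, 2, 1)

Row-insert the values π_1, π_2, … into P one at a time, bumping the leftmost entry strictly greater than the inserted value down to the next row. The recording tableau Q records, in position (i, j), the step at which that cell was added to P.
  Insert 7 (step 1): P = [7];  Q = [1]
  Insert 9 (step 2): P = [7, 9];  Q = [1, 2]
  Insert 8 (step 3): P = [7, 8] / [9];  Q = [1, 2] / [3]
  Insert 1 (step 4): P = [1, 8] / [7] / [9];  Q = [1, 2] / [3] / [4]
  Insert 2 (step 5): P = [1, 2] / [7, 8] / [9];  Q = [1, 2] / [3, 5] / [4]
  Insert 5 (step 6): P = [1, 2, 5] / [7, 8] / [9];  Q = [1, 2, 6] / [3, 5] / [4]
  Insert 6 (step 7): P = [1, 2, 5, 6] / [7, 8] / [9];  Q = [1, 2, 6, 7] / [3, 5] / [4]
  Insert 3 (step 8): P = [1, 2, 3, 6] / [5, 8] / [7] / [9];  Q = [1, 2, 6, 7] / [3, 5] / [4] / [8]
  Insert 4 (step 9): P = [1, 2, 3, 4] / [5, 6] / [7, 8] / [9];  Q = [1, 2, 6, 7] / [3, 5] / [4, 9] / [8]
Final shape: (4, 2, 2, 1).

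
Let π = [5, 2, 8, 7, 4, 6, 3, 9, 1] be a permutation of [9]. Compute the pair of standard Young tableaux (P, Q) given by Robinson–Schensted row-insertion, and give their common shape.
P = [1, 3, 6, 9] / [2, 7] / [4] / [5] / [8];  Q = [1, 3, 6, 8] / [2, 4] / [5] / [7] / [9];  common shape = (4, 2, 1, 1, 1)

Row-insert the values π_1, π_2, … into P one at a time, bumping the leftmost entry strictly greater than the inserted value down to the next row. The recording tableau Q records, in position (i, j), the step at which that cell was added to P.
  Insert 5 (step 1): P = [5];  Q = [1]
  Insert 2 (step 2): P = [2] / [5];  Q = [1] / [2]
  Insert 8 (step 3): P = [2, 8] / [5];  Q = [1, 3] / [2]
  Insert 7 (step 4): P = [2, 7] / [5, 8];  Q = [1, 3] / [2, 4]
  Insert 4 (step 5): P = [2, 4] / [5, 7] / [8];  Q = [1, 3] / [2, 4] / [5]
  Insert 6 (step 6): P = [2, 4, 6] / [5, 7] / [8];  Q = [1, 3, 6] / [2, 4] / [5]
  Insert 3 (step 7): P = [2, 3, 6] / [4, 7] / [5] / [8];  Q = [1, 3, 6] / [2, 4] / [5] / [7]
  Insert 9 (step 8): P = [2, 3, 6, 9] / [4, 7] / [5] / [8];  Q = [1, 3, 6, 8] / [2, 4] / [5] / [7]
  Insert 1 (step 9): P = [1, 3, 6, 9] / [2, 7] / [4] / [5] / [8];  Q = [1, 3, 6, 8] / [2, 4] / [5] / [7] / [9]
Final shape: (4, 2, 1, 1, 1).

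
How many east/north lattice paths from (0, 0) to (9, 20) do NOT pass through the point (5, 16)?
Number of paths = 8590575

Total paths from (0, 0) to (9, 20): C(29, 9) = 10015005. Paths through (5, 16): (paths (0, 0) → (5, 16)) × (paths (5, 16) → (9, 20)) = C(21, 5) · C(8, 4) = 20349 · 70 = 1424430. Avoidance count = 10015005 − 1424430 = 8590575.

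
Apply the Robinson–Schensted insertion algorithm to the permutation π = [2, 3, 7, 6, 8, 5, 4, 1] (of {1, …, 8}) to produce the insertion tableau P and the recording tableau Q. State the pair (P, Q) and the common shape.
P = [1, 3, 4, 8] / [2] / [5] / [6] / [7];  Q = [1, 2, 3, 5] / [4] / [6] / [7] / [8];  common shape = (4, 1, 1, 1, 1)

Row-insert the values π_1, π_2, … into P one at a time, bumping the leftmost entry strictly greater than the inserted value down to the next row. The recording tableau Q records, in position (i, j), the step at which that cell was added to P.
  Insert 2 (step 1): P = [2];  Q = [1]
  Insert 3 (step 2): P = [2, 3];  Q = [1, 2]
  Insert 7 (step 3): P = [2, 3, 7];  Q = [1, 2, 3]
  Insert 6 (step 4): P = [2, 3, 6] / [7];  Q = [1, 2, 3] / [4]
  Insert 8 (step 5): P = [2, 3, 6, 8] / [7];  Q = [1, 2, 3, 5] / [4]
  Insert 5 (step 6): P = [2, 3, 5, 8] / [6] / [7];  Q = [1, 2, 3, 5] / [4] / [6]
  Insert 4 (step 7): P = [2, 3, 4, 8] / [5] / [6] / [7];  Q = [1, 2, 3, 5] / [4] / [6] / [7]
  Insert 1 (step 8): P = [1, 3, 4, 8] / [2] / [5] / [6] / [7];  Q = [1, 2, 3, 5] / [4] / [6] / [7] / [8]
Final shape: (4, 1, 1, 1, 1).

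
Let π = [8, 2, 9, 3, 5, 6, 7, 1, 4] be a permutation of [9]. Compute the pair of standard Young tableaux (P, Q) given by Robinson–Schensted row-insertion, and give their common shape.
P = [1, 3, 4, 6, 7] / [2, 5] / [8, 9];  Q = [1, 3, 5, 6, 7] / [2, 4] / [8, 9];  common shape = (5, 2, 2)

Row-insert the values π_1, π_2, … into P one at a time, bumping the leftmost entry strictly greater than the inserted value down to the next row. The recording tableau Q records, in position (i, j), the step at which that cell was added to P.
  Insert 8 (step 1): P = [8];  Q = [1]
  Insert 2 (step 2): P = [2] / [8];  Q = [1] / [2]
  Insert 9 (step 3): P = [2, 9] / [8];  Q = [1, 3] / [2]
  Insert 3 (step 4): P = [2, 3] / [8, 9];  Q = [1, 3] / [2, 4]
  Insert 5 (step 5): P = [2, 3, 5] / [8, 9];  Q = [1, 3, 5] / [2, 4]
  Insert 6 (step 6): P = [2, 3, 5, 6] / [8, 9];  Q = [1, 3, 5, 6] / [2, 4]
  Insert 7 (step 7): P = [2, 3, 5, 6, 7] / [8, 9];  Q = [1, 3, 5, 6, 7] / [2, 4]
  Insert 1 (step 8): P = [1, 3, 5, 6, 7] / [2, 9] / [8];  Q = [1, 3, 5, 6, 7] / [2, 4] / [8]
  Insert 4 (step 9): P = [1, 3, 4, 6, 7] / [2, 5] / [8, 9];  Q = [1, 3, 5, 6, 7] / [2, 4] / [8, 9]
Final shape: (5, 2, 2).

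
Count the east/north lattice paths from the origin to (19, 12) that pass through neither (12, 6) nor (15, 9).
Number of paths = 76496861

Inclusion–exclusion. Total paths: C(31, 19) = 141120525. Through P₁: C(18, 12)·C(13, 7) = 31855824. Through P₂: C(24, 15)·C(7, 4) = 45762640. Since P₁ is strictly southwest of P₂, a monotone path through both must visit P₁ then P₂; paths through both = C(18, 12)·C(6, 3)·C(7, 4) = 12994800. Avoid both = 141120525 − 31855824 − 45762640 + 12994800 = 76496861.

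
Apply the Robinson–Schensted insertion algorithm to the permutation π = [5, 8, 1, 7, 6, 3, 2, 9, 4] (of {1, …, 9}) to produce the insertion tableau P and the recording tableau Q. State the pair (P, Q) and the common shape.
P = [1, 2, 4] / [3, 6, 9] / [5] / [7] / [8];  Q = [1, 2, 8] / [3, 4, 9] / [5] / [6] / [7];  common shape = (3, 3, 1, 1, 1)

Row-insert the values π_1, π_2, … into P one at a time, bumping the leftmost entry strictly greater than the inserted value down to the next row. The recording tableau Q records, in position (i, j), the step at which that cell was added to P.
  Insert 5 (step 1): P = [5];  Q = [1]
  Insert 8 (step 2): P = [5, 8];  Q = [1, 2]
  Insert 1 (step 3): P = [1, 8] / [5];  Q = [1, 2] / [3]
  Insert 7 (step 4): P = [1, 7] / [5, 8];  Q = [1, 2] / [3, 4]
  Insert 6 (step 5): P = [1, 6] / [5, 7] / [8];  Q = [1, 2] / [3, 4] / [5]
  Insert 3 (step 6): P = [1, 3] / [5, 6] / [7] / [8];  Q = [1, 2] / [3, 4] / [5] / [6]
  Insert 2 (step 7): P = [1, 2] / [3, 6] / [5] / [7] / [8];  Q = [1, 2] / [3, 4] / [5] / [6] / [7]
  Insert 9 (step 8): P = [1, 2, 9] / [3, 6] / [5] / [7] / [8];  Q = [1, 2, 8] / [3, 4] / [5] / [6] / [7]
  Insert 4 (step 9): P = [1, 2, 4] / [3, 6, 9] / [5] / [7] / [8];  Q = [1, 2, 8] / [3, 4, 9] / [5] / [6] / [7]
Final shape: (3, 3, 1, 1, 1).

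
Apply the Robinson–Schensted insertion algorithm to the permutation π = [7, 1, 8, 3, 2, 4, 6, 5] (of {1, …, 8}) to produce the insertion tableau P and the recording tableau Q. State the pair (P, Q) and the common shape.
P = [1, 2, 4, 5] / [3, 6] / [7, 8];  Q = [1, 3, 6, 7] / [2, 4] / [5, 8];  common shape = (4, 2, 2)

Row-insert the values π_1, π_2, … into P one at a time, bumping the leftmost entry strictly greater than the inserted value down to the next row. The recording tableau Q records, in position (i, j), the step at which that cell was added to P.
  Insert 7 (step 1): P = [7];  Q = [1]
  Insert 1 (step 2): P = [1] / [7];  Q = [1] / [2]
  Insert 8 (step 3): P = [1, 8] / [7];  Q = [1, 3] / [2]
  Insert 3 (step 4): P = [1, 3] / [7, 8];  Q = [1, 3] / [2, 4]
  Insert 2 (step 5): P = [1, 2] / [3, 8] / [7];  Q = [1, 3] / [2, 4] / [5]
  Insert 4 (step 6): P = [1, 2, 4] / [3, 8] / [7];  Q = [1, 3, 6] / [2, 4] / [5]
  Insert 6 (step 7): P = [1, 2, 4, 6] / [3, 8] / [7];  Q = [1, 3, 6, 7] / [2, 4] / [5]
  Insert 5 (step 8): P = [1, 2, 4, 5] / [3, 6] / [7, 8];  Q = [1, 3, 6, 7] / [2, 4] / [5, 8]
Final shape: (4, 2, 2).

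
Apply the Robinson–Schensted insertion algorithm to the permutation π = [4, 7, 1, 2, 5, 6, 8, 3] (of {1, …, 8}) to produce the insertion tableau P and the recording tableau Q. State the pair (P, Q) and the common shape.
P = [1, 2, 3, 6, 8] / [4, 5] / [7];  Q = [1, 2, 5, 6, 7] / [3, 4] / [8];  common shape = (5, 2, 1)

Row-insert the values π_1, π_2, … into P one at a time, bumping the leftmost entry strictly greater than the inserted value down to the next row. The recording tableau Q records, in position (i, j), the step at which that cell was added to P.
  Insert 4 (step 1): P = [4];  Q = [1]
  Insert 7 (step 2): P = [4, 7];  Q = [1, 2]
  Insert 1 (step 3): P = [1, 7] / [4];  Q = [1, 2] / [3]
  Insert 2 (step 4): P = [1, 2] / [4, 7];  Q = [1, 2] / [3, 4]
  Insert 5 (step 5): P = [1, 2, 5] / [4, 7];  Q = [1, 2, 5] / [3, 4]
  Insert 6 (step 6): P = [1, 2, 5, 6] / [4, 7];  Q = [1, 2, 5, 6] / [3, 4]
  Insert 8 (step 7): P = [1, 2, 5, 6, 8] / [4, 7];  Q = [1, 2, 5, 6, 7] / [3, 4]
  Insert 3 (step 8): P = [1, 2, 3, 6, 8] / [4, 5] / [7];  Q = [1, 2, 5, 6, 7] / [3, 4] / [8]
Final shape: (5, 2, 1).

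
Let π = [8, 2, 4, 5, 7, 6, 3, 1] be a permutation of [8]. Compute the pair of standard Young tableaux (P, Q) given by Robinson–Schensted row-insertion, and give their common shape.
P = [1, 3, 5, 6] / [2] / [4] / [7] / [8];  Q = [1, 3, 4, 5] / [2] / [6] / [7] / [8];  common shape = (4, 1, 1, 1, 1)

Row-insert the values π_1, π_2, … into P one at a time, bumping the leftmost entry strictly greater than the inserted value down to the next row. The recording tableau Q records, in position (i, j), the step at which that cell was added to P.
  Insert 8 (step 1): P = [8];  Q = [1]
  Insert 2 (step 2): P = [2] / [8];  Q = [1] / [2]
  Insert 4 (step 3): P = [2, 4] / [8];  Q = [1, 3] / [2]
  Insert 5 (step 4): P = [2, 4, 5] / [8];  Q = [1, 3, 4] / [2]
  Insert 7 (step 5): P = [2, 4, 5, 7] / [8];  Q = [1, 3, 4, 5] / [2]
  Insert 6 (step 6): P = [2, 4, 5, 6] / [7] / [8];  Q = [1, 3, 4, 5] / [2] / [6]
  Insert 3 (step 7): P = [2, 3, 5, 6] / [4] / [7] / [8];  Q = [1, 3, 4, 5] / [2] / [6] / [7]
  Insert 1 (step 8): P = [1, 3, 5, 6] / [2] / [4] / [7] / [8];  Q = [1, 3, 4, 5] / [2] / [6] / [7] / [8]
Final shape: (4, 1, 1, 1, 1).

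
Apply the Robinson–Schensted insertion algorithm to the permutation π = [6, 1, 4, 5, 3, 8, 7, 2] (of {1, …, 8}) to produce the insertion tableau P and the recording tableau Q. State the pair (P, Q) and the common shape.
P = [1, 2, 5, 7] / [3, 8] / [4] / [6];  Q = [1, 3, 4, 6] / [2, 7] / [5] / [8];  common shape = (4, 2, 1, 1)

Row-insert the values π_1, π_2, … into P one at a time, bumping the leftmost entry strictly greater than the inserted value down to the next row. The recording tableau Q records, in position (i, j), the step at which that cell was added to P.
  Insert 6 (step 1): P = [6];  Q = [1]
  Insert 1 (step 2): P = [1] / [6];  Q = [1] / [2]
  Insert 4 (step 3): P = [1, 4] / [6];  Q = [1, 3] / [2]
  Insert 5 (step 4): P = [1, 4, 5] / [6];  Q = [1, 3, 4] / [2]
  Insert 3 (step 5): P = [1, 3, 5] / [4] / [6];  Q = [1, 3, 4] / [2] / [5]
  Insert 8 (step 6): P = [1, 3, 5, 8] / [4] / [6];  Q = [1, 3, 4, 6] / [2] / [5]
  Insert 7 (step 7): P = [1, 3, 5, 7] / [4, 8] / [6];  Q = [1, 3, 4, 6] / [2, 7] / [5]
  Insert 2 (step 8): P = [1, 2, 5, 7] / [3, 8] / [4] / [6];  Q = [1, 3, 4, 6] / [2, 7] / [5] / [8]
Final shape: (4, 2, 1, 1).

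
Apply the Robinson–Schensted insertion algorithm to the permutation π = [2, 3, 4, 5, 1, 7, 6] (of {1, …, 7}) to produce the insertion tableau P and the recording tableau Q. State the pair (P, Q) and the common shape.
P = [1, 3, 4, 5, 6] / [2, 7];  Q = [1, 2, 3, 4, 6] / [5, 7];  common shape = (5, 2)

Row-insert the values π_1, π_2, … into P one at a time, bumping the leftmost entry strictly greater than the inserted value down to the next row. The recording tableau Q records, in position (i, j), the step at which that cell was added to P.
  Insert 2 (step 1): P = [2];  Q = [1]
  Insert 3 (step 2): P = [2, 3];  Q = [1, 2]
  Insert 4 (step 3): P = [2, 3, 4];  Q = [1, 2, 3]
  Insert 5 (step 4): P = [2, 3, 4, 5];  Q = [1, 2, 3, 4]
  Insert 1 (step 5): P = [1, 3, 4, 5] / [2];  Q = [1, 2, 3, 4] / [5]
  Insert 7 (step 6): P = [1, 3, 4, 5, 7] / [2];  Q = [1, 2, 3, 4, 6] / [5]
  Insert 6 (step 7): P = [1, 3, 4, 5, 6] / [2, 7];  Q = [1, 2, 3, 4, 6] / [5, 7]
Final shape: (5, 2).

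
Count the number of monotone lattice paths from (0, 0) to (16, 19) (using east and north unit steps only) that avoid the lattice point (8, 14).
Number of paths = 3648384960

Total paths from (0, 0) to (16, 19): C(35, 16) = 4059928950. Paths through (8, 14): (paths (0, 0) → (8, 14)) × (paths (8, 14) → (16, 19)) = C(22, 8) · C(13, 8) = 319770 · 1287 = 411543990. Avoidance count = 4059928950 − 411543990 = 3648384960.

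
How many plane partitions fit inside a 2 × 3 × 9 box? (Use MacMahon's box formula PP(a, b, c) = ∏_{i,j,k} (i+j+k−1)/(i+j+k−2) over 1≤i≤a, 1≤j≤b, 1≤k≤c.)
PP(2, 3, 9) = 15730

Evaluate the triple product over i = 1..2, j = 1..3, k = 1..9. The factors are (2/1) · (3/2) · (4/3) · (5/4) · (6/5) · (7/6) · (8/7) · (9/8) · … (54 factors total). The numerators and denominators telescope so the product is an integer; carrying out the multiplication exactly gives PP(2, 3, 9) = 15730.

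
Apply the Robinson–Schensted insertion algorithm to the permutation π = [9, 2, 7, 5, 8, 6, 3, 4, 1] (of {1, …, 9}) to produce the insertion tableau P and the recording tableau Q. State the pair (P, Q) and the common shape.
P = [1, 3, 4] / [2, 6] / [5, 8] / [7] / [9];  Q = [1, 3, 5] / [2, 6] / [4, 8] / [7] / [9];  common shape = (3, 2, 2, 1, 1)

Row-insert the values π_1, π_2, … into P one at a time, bumping the leftmost entry strictly greater than the inserted value down to the next row. The recording tableau Q records, in position (i, j), the step at which that cell was added to P.
  Insert 9 (step 1): P = [9];  Q = [1]
  Insert 2 (step 2): P = [2] / [9];  Q = [1] / [2]
  Insert 7 (step 3): P = [2, 7] / [9];  Q = [1, 3] / [2]
  Insert 5 (step 4): P = [2, 5] / [7] / [9];  Q = [1, 3] / [2] / [4]
  Insert 8 (step 5): P = [2, 5, 8] / [7] / [9];  Q = [1, 3, 5] / [2] / [4]
  Insert 6 (step 6): P = [2, 5, 6] / [7, 8] / [9];  Q = [1, 3, 5] / [2, 6] / [4]
  Insert 3 (step 7): P = [2, 3, 6] / [5, 8] / [7] / [9];  Q = [1, 3, 5] / [2, 6] / [4] / [7]
  Insert 4 (step 8): P = [2, 3, 4] / [5, 6] / [7, 8] / [9];  Q = [1, 3, 5] / [2, 6] / [4, 8] / [7]
  Insert 1 (step 9): P = [1, 3, 4] / [2, 6] / [5, 8] / [7] / [9];  Q = [1, 3, 5] / [2, 6] / [4, 8] / [7] / [9]
Final shape: (3, 2, 2, 1, 1).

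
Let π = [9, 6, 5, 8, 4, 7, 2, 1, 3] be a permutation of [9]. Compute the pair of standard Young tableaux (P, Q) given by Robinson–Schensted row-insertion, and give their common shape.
P = [1, 3] / [2, 7] / [4, 8] / [5] / [6] / [9];  Q = [1, 4] / [2, 6] / [3, 9] / [5] / [7] / [8];  common shape = (2, 2, 2, 1, 1, 1)

Row-insert the values π_1, π_2, … into P one at a time, bumping the leftmost entry strictly greater than the inserted value down to the next row. The recording tableau Q records, in position (i, j), the step at which that cell was added to P.
  Insert 9 (step 1): P = [9];  Q = [1]
  Insert 6 (step 2): P = [6] / [9];  Q = [1] / [2]
  Insert 5 (step 3): P = [5] / [6] / [9];  Q = [1] / [2] / [3]
  Insert 8 (step 4): P = [5, 8] / [6] / [9];  Q = [1, 4] / [2] / [3]
  Insert 4 (step 5): P = [4, 8] / [5] / [6] / [9];  Q = [1, 4] / [2] / [3] / [5]
  Insert 7 (step 6): P = [4, 7] / [5, 8] / [6] / [9];  Q = [1, 4] / [2, 6] / [3] / [5]
  Insert 2 (step 7): P = [2, 7] / [4, 8] / [5] / [6] / [9];  Q = [1, 4] / [2, 6] / [3] / [5] / [7]
  Insert 1 (step 8): P = [1, 7] / [2, 8] / [4] / [5] / [6] / [9];  Q = [1, 4] / [2, 6] / [3] / [5] / [7] / [8]
  Insert 3 (step 9): P = [1, 3] / [2, 7] / [4, 8] / [5] / [6] / [9];  Q = [1, 4] / [2, 6] / [3, 9] / [5] / [7] / [8]
Final shape: (2, 2, 2, 1, 1, 1).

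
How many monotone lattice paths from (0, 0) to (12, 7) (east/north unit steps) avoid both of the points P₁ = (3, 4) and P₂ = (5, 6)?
Number of paths = 40672

Inclusion–exclusion. Total paths: C(19, 12) = 50388. Through P₁: C(7, 3)·C(12, 9) = 7700. Through P₂: C(11, 5)·C(8, 7) = 3696. Since P₁ is strictly southwest of P₂, a monotone path through both must visit P₁ then P₂; paths through both = C(7, 3)·C(4, 2)·C(8, 7) = 1680. Avoid both = 50388 − 7700 − 3696 + 1680 = 40672.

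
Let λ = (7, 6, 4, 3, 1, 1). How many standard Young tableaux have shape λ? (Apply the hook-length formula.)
# SYT of shape (7, 6, 4, 3, 1, 1) = 3200897700

Hook-length formula: f^λ = n! / Π hook(c), product over all cells c of the Young diagram. For λ = (7, 6, 4, 3, 1, 1), n = 22 boxes. Hook lengths by row (left-to-right, top-to-bottom): [12, 9, 8, 6, 4, 3, 1]; [10, 7, 6, 4, 2, 1]; [7, 4, 3, 1]; [5, 2, 1]; [2]; [1]. Product of hooks = 351151718400. So f^λ = 22! / 351151718400 = 1124000727777607680000 / 351151718400 = 3200897700.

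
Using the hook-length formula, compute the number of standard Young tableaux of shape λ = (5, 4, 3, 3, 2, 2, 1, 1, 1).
# SYT of shape (5, 4, 3, 3, 2, 2, 1, 1, 1) = 1671331200

Hook-length formula: f^λ = n! / Π hook(c), product over all cells c of the Young diagram. For λ = (5, 4, 3, 3, 2, 2, 1, 1, 1), n = 22 boxes. Hook lengths by row (left-to-right, top-to-bottom): [13, 9, 6, 3, 1]; [11, 7, 4, 1]; [9, 5, 2]; [8, 4, 1]; [6, 2]; [5, 1]; [3]; [2]; [1]. Product of hooks = 672518246400. So f^λ = 22! / 672518246400 = 1124000727777607680000 / 672518246400 = 1671331200.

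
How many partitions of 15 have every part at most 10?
p(15, parts ≤ 10) = 164

Partitions of 15 with all parts ≤ 10: 10+5, 10+4+1, 10+3+2, 10+3+1+1, 10+2+2+1, 10+2+1+1+1, 10+1+1+1+1+1, 9+6, 9+5+1, 9+4+2, 9+4+1+1, 9+3+3, 9+3+2+1, 9+3+1+1+1, 9+2+2+2, 9+2+2+1+1, 9+2+1+1+1+1, 9+1+1+1+1+1+1, 8+7, 8+6+1, 8+5+2, 8+5+1+1, 8+4+3, 8+4+2+1, 8+4+1+1+1, 8+3+3+1, 8+3+2+2, 8+3+2+1+1, 8+3+1+1+1+1, 8+2+2+2+1, … (164 total). Count = 164.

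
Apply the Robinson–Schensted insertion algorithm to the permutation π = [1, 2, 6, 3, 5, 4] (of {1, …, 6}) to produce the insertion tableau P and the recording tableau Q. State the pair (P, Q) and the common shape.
P = [1, 2, 3, 4] / [5] / [6];  Q = [1, 2, 3, 5] / [4] / [6];  common shape = (4, 1, 1)

Row-insert the values π_1, π_2, … into P one at a time, bumping the leftmost entry strictly greater than the inserted value down to the next row. The recording tableau Q records, in position (i, j), the step at which that cell was added to P.
  Insert 1 (step 1): P = [1];  Q = [1]
  Insert 2 (step 2): P = [1, 2];  Q = [1, 2]
  Insert 6 (step 3): P = [1, 2, 6];  Q = [1, 2, 3]
  Insert 3 (step 4): P = [1, 2, 3] / [6];  Q = [1, 2, 3] / [4]
  Insert 5 (step 5): P = [1, 2, 3, 5] / [6];  Q = [1, 2, 3, 5] / [4]
  Insert 4 (step 6): P = [1, 2, 3, 4] / [5] / [6];  Q = [1, 2, 3, 5] / [4] / [6]
Final shape: (4, 1, 1).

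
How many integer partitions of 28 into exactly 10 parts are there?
p(28, 10 parts) = 340

Partitions of n into exactly k parts are in bijection with partitions of n − k into at most k parts (subtract 1 from each part). So p(28, exactly 10) = p(18, parts ≤ 10). Computing via the recurrence p(m, j) = p(m, j−1) + p(m−j, j) gives 340.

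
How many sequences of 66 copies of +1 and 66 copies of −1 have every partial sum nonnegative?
C_66 = 5632681584560312734993915705849145100

These ballot sequences are counted by the Catalan number C_n = (1/(n + 1)) · C(2n, n). For n = 66: C_66 = (1/67) · C(132, 66) = 377389666165540953244592352291892721700/67 = 5632681584560312734993915705849145100.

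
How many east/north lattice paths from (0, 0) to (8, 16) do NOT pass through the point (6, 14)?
Number of paths = 502911

Total paths from (0, 0) to (8, 16): C(24, 8) = 735471. Paths through (6, 14): (paths (0, 0) → (6, 14)) × (paths (6, 14) → (8, 16)) = C(20, 6) · C(4, 2) = 38760 · 6 = 232560. Avoidance count = 735471 − 232560 = 502911.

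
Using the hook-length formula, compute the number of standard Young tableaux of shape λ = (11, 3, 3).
# SYT of shape (11, 3, 3) = 35700

Hook-length formula: f^λ = n! / Π hook(c), product over all cells c of the Young diagram. For λ = (11, 3, 3), n = 17 boxes. Hook lengths by row (left-to-right, top-to-bottom): [13, 12, 11, 8, 7, 6, 5, 4, 3, 2, 1]; [4, 3, 2]; [3, 2, 1]. Product of hooks = 9963233280. So f^λ = 17! / 9963233280 = 355687428096000 / 9963233280 = 35700.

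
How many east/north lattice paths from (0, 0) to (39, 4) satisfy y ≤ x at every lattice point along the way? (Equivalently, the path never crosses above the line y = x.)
Number of paths = 111069

By the reflection principle (André's argument), the number of monotone paths to (39, 4) with n ≤ m that never go above y = x is C(43, 39) − C(43, 40) = 123410 − 12341 = 111069.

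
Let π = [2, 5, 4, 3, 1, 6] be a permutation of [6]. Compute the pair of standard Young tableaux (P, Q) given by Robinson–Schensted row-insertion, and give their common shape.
P = [1, 3, 6] / [2] / [4] / [5];  Q = [1, 2, 6] / [3] / [4] / [5];  common shape = (3, 1, 1, 1)

Row-insert the values π_1, π_2, … into P one at a time, bumping the leftmost entry strictly greater than the inserted value down to the next row. The recording tableau Q records, in position (i, j), the step at which that cell was added to P.
  Insert 2 (step 1): P = [2];  Q = [1]
  Insert 5 (step 2): P = [2, 5];  Q = [1, 2]
  Insert 4 (step 3): P = [2, 4] / [5];  Q = [1, 2] / [3]
  Insert 3 (step 4): P = [2, 3] / [4] / [5];  Q = [1, 2] / [3] / [4]
  Insert 1 (step 5): P = [1, 3] / [2] / [4] / [5];  Q = [1, 2] / [3] / [4] / [5]
  Insert 6 (step 6): P = [1, 3, 6] / [2] / [4] / [5];  Q = [1, 2, 6] / [3] / [4] / [5]
Final shape: (3, 1, 1, 1).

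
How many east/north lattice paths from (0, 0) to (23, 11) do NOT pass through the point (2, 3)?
Number of paths = 243176310

Total paths from (0, 0) to (23, 11): C(34, 23) = 286097760. Paths through (2, 3): (paths (0, 0) → (2, 3)) × (paths (2, 3) → (23, 11)) = C(5, 2) · C(29, 21) = 10 · 4292145 = 42921450. Avoidance count = 286097760 − 42921450 = 243176310.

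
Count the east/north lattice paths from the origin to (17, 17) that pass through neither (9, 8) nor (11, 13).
Number of paths = 1325646980

Inclusion–exclusion. Total paths: C(34, 17) = 2333606220. Through P₁: C(17, 9)·C(17, 8) = 590976100. Through P₂: C(24, 11)·C(10, 6) = 524190240. Since P₁ is strictly southwest of P₂, a monotone path through both must visit P₁ then P₂; paths through both = C(17, 9)·C(7, 2)·C(10, 6) = 107207100. Avoid both = 2333606220 − 590976100 − 524190240 + 107207100 = 1325646980.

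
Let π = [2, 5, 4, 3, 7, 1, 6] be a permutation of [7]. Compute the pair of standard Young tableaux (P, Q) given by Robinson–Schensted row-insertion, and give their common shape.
P = [1, 3, 6] / [2, 7] / [4] / [5];  Q = [1, 2, 5] / [3, 7] / [4] / [6];  common shape = (3, 2, 1, 1)

Row-insert the values π_1, π_2, … into P one at a time, bumping the leftmost entry strictly greater than the inserted value down to the next row. The recording tableau Q records, in position (i, j), the step at which that cell was added to P.
  Insert 2 (step 1): P = [2];  Q = [1]
  Insert 5 (step 2): P = [2, 5];  Q = [1, 2]
  Insert 4 (step 3): P = [2, 4] / [5];  Q = [1, 2] / [3]
  Insert 3 (step 4): P = [2, 3] / [4] / [5];  Q = [1, 2] / [3] / [4]
  Insert 7 (step 5): P = [2, 3, 7] / [4] / [5];  Q = [1, 2, 5] / [3] / [4]
  Insert 1 (step 6): P = [1, 3, 7] / [2] / [4] / [5];  Q = [1, 2, 5] / [3] / [4] / [6]
  Insert 6 (step 7): P = [1, 3, 6] / [2, 7] / [4] / [5];  Q = [1, 2, 5] / [3, 7] / [4] / [6]
Final shape: (3, 2, 1, 1).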